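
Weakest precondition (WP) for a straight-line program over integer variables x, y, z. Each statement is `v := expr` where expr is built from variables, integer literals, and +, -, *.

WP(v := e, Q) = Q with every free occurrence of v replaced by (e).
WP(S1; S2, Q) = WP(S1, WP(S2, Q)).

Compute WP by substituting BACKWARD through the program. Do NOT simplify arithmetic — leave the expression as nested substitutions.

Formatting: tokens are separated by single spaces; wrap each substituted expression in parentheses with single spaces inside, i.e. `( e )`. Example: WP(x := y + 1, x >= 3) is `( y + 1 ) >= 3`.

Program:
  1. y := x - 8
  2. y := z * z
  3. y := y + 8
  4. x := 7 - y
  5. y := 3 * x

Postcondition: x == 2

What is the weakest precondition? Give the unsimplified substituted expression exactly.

Answer: ( 7 - ( ( z * z ) + 8 ) ) == 2

Derivation:
post: x == 2
stmt 5: y := 3 * x  -- replace 0 occurrence(s) of y with (3 * x)
  => x == 2
stmt 4: x := 7 - y  -- replace 1 occurrence(s) of x with (7 - y)
  => ( 7 - y ) == 2
stmt 3: y := y + 8  -- replace 1 occurrence(s) of y with (y + 8)
  => ( 7 - ( y + 8 ) ) == 2
stmt 2: y := z * z  -- replace 1 occurrence(s) of y with (z * z)
  => ( 7 - ( ( z * z ) + 8 ) ) == 2
stmt 1: y := x - 8  -- replace 0 occurrence(s) of y with (x - 8)
  => ( 7 - ( ( z * z ) + 8 ) ) == 2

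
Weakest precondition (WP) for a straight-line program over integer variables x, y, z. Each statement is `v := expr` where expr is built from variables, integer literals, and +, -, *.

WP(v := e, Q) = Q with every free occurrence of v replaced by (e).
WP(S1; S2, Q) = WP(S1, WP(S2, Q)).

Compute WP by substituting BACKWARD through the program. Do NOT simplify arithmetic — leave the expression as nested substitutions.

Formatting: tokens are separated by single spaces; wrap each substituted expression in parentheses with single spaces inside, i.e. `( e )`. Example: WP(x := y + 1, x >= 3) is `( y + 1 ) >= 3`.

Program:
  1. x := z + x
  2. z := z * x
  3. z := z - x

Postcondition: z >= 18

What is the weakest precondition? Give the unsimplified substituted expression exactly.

Answer: ( ( z * ( z + x ) ) - ( z + x ) ) >= 18

Derivation:
post: z >= 18
stmt 3: z := z - x  -- replace 1 occurrence(s) of z with (z - x)
  => ( z - x ) >= 18
stmt 2: z := z * x  -- replace 1 occurrence(s) of z with (z * x)
  => ( ( z * x ) - x ) >= 18
stmt 1: x := z + x  -- replace 2 occurrence(s) of x with (z + x)
  => ( ( z * ( z + x ) ) - ( z + x ) ) >= 18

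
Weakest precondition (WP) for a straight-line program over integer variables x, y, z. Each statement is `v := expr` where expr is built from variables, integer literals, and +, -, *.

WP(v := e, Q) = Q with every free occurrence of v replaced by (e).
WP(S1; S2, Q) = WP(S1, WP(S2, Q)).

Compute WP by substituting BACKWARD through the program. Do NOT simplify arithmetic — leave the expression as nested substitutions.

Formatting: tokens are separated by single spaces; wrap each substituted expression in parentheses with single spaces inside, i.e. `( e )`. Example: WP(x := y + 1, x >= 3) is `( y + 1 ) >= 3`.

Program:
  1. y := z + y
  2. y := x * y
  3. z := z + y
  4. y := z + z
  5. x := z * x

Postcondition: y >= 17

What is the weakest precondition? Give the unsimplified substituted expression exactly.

Answer: ( ( z + ( x * ( z + y ) ) ) + ( z + ( x * ( z + y ) ) ) ) >= 17

Derivation:
post: y >= 17
stmt 5: x := z * x  -- replace 0 occurrence(s) of x with (z * x)
  => y >= 17
stmt 4: y := z + z  -- replace 1 occurrence(s) of y with (z + z)
  => ( z + z ) >= 17
stmt 3: z := z + y  -- replace 2 occurrence(s) of z with (z + y)
  => ( ( z + y ) + ( z + y ) ) >= 17
stmt 2: y := x * y  -- replace 2 occurrence(s) of y with (x * y)
  => ( ( z + ( x * y ) ) + ( z + ( x * y ) ) ) >= 17
stmt 1: y := z + y  -- replace 2 occurrence(s) of y with (z + y)
  => ( ( z + ( x * ( z + y ) ) ) + ( z + ( x * ( z + y ) ) ) ) >= 17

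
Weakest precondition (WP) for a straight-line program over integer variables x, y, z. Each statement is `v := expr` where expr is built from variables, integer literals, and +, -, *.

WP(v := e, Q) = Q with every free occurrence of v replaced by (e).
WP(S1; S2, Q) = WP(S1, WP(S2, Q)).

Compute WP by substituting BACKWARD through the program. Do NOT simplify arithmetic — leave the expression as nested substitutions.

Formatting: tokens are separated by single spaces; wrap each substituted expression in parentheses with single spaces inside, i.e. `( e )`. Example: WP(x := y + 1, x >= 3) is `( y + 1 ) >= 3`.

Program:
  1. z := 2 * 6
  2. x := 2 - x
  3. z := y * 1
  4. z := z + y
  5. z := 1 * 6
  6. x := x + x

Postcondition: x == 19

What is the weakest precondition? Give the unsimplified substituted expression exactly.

Answer: ( ( 2 - x ) + ( 2 - x ) ) == 19

Derivation:
post: x == 19
stmt 6: x := x + x  -- replace 1 occurrence(s) of x with (x + x)
  => ( x + x ) == 19
stmt 5: z := 1 * 6  -- replace 0 occurrence(s) of z with (1 * 6)
  => ( x + x ) == 19
stmt 4: z := z + y  -- replace 0 occurrence(s) of z with (z + y)
  => ( x + x ) == 19
stmt 3: z := y * 1  -- replace 0 occurrence(s) of z with (y * 1)
  => ( x + x ) == 19
stmt 2: x := 2 - x  -- replace 2 occurrence(s) of x with (2 - x)
  => ( ( 2 - x ) + ( 2 - x ) ) == 19
stmt 1: z := 2 * 6  -- replace 0 occurrence(s) of z with (2 * 6)
  => ( ( 2 - x ) + ( 2 - x ) ) == 19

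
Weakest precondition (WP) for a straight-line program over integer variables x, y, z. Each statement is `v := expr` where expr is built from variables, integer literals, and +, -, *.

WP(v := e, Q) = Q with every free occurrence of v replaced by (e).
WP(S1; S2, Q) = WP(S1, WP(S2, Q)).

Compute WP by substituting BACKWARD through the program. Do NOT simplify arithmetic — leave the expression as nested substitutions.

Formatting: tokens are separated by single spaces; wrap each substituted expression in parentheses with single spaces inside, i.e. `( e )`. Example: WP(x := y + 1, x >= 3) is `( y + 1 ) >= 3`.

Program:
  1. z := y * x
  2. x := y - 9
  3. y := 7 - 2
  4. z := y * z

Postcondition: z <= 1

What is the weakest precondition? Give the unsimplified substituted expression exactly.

Answer: ( ( 7 - 2 ) * ( y * x ) ) <= 1

Derivation:
post: z <= 1
stmt 4: z := y * z  -- replace 1 occurrence(s) of z with (y * z)
  => ( y * z ) <= 1
stmt 3: y := 7 - 2  -- replace 1 occurrence(s) of y with (7 - 2)
  => ( ( 7 - 2 ) * z ) <= 1
stmt 2: x := y - 9  -- replace 0 occurrence(s) of x with (y - 9)
  => ( ( 7 - 2 ) * z ) <= 1
stmt 1: z := y * x  -- replace 1 occurrence(s) of z with (y * x)
  => ( ( 7 - 2 ) * ( y * x ) ) <= 1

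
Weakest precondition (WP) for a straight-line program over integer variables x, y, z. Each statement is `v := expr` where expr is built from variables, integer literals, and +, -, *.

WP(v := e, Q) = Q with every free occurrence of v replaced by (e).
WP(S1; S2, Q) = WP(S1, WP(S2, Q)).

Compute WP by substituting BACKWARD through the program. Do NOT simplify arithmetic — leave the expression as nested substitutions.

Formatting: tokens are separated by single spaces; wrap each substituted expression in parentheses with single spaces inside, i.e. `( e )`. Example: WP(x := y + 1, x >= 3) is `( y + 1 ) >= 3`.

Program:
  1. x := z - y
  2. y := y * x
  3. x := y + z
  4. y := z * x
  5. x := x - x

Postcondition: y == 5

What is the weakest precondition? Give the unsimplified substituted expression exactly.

post: y == 5
stmt 5: x := x - x  -- replace 0 occurrence(s) of x with (x - x)
  => y == 5
stmt 4: y := z * x  -- replace 1 occurrence(s) of y with (z * x)
  => ( z * x ) == 5
stmt 3: x := y + z  -- replace 1 occurrence(s) of x with (y + z)
  => ( z * ( y + z ) ) == 5
stmt 2: y := y * x  -- replace 1 occurrence(s) of y with (y * x)
  => ( z * ( ( y * x ) + z ) ) == 5
stmt 1: x := z - y  -- replace 1 occurrence(s) of x with (z - y)
  => ( z * ( ( y * ( z - y ) ) + z ) ) == 5

Answer: ( z * ( ( y * ( z - y ) ) + z ) ) == 5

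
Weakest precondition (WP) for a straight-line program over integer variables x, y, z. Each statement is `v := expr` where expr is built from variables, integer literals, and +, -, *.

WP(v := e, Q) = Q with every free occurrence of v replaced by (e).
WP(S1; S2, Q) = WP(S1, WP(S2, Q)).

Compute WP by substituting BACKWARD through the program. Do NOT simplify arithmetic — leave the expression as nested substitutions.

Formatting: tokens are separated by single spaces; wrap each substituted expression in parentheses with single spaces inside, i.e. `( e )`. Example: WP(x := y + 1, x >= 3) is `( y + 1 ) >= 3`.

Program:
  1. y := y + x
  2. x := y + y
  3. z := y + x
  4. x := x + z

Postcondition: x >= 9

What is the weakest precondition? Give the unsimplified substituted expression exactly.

post: x >= 9
stmt 4: x := x + z  -- replace 1 occurrence(s) of x with (x + z)
  => ( x + z ) >= 9
stmt 3: z := y + x  -- replace 1 occurrence(s) of z with (y + x)
  => ( x + ( y + x ) ) >= 9
stmt 2: x := y + y  -- replace 2 occurrence(s) of x with (y + y)
  => ( ( y + y ) + ( y + ( y + y ) ) ) >= 9
stmt 1: y := y + x  -- replace 5 occurrence(s) of y with (y + x)
  => ( ( ( y + x ) + ( y + x ) ) + ( ( y + x ) + ( ( y + x ) + ( y + x ) ) ) ) >= 9

Answer: ( ( ( y + x ) + ( y + x ) ) + ( ( y + x ) + ( ( y + x ) + ( y + x ) ) ) ) >= 9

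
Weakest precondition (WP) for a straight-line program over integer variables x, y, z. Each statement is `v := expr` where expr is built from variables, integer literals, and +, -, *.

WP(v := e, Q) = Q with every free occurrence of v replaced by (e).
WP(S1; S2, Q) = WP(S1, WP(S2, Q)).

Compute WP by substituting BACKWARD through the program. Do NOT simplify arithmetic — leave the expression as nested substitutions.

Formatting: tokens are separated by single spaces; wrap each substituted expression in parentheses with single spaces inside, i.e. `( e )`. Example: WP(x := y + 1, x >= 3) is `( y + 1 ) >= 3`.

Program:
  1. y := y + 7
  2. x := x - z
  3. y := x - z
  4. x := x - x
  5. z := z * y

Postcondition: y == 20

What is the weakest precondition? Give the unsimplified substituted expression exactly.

post: y == 20
stmt 5: z := z * y  -- replace 0 occurrence(s) of z with (z * y)
  => y == 20
stmt 4: x := x - x  -- replace 0 occurrence(s) of x with (x - x)
  => y == 20
stmt 3: y := x - z  -- replace 1 occurrence(s) of y with (x - z)
  => ( x - z ) == 20
stmt 2: x := x - z  -- replace 1 occurrence(s) of x with (x - z)
  => ( ( x - z ) - z ) == 20
stmt 1: y := y + 7  -- replace 0 occurrence(s) of y with (y + 7)
  => ( ( x - z ) - z ) == 20

Answer: ( ( x - z ) - z ) == 20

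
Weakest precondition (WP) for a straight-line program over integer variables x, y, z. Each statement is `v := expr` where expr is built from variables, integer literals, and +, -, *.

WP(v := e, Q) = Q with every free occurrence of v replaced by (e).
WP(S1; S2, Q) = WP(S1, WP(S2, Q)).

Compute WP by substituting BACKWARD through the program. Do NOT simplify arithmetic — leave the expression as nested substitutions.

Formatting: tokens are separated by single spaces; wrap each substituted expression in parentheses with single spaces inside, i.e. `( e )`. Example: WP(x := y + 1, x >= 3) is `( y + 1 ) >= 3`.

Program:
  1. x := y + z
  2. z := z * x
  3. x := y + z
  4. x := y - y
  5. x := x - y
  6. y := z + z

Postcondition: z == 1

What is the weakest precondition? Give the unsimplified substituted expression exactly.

Answer: ( z * ( y + z ) ) == 1

Derivation:
post: z == 1
stmt 6: y := z + z  -- replace 0 occurrence(s) of y with (z + z)
  => z == 1
stmt 5: x := x - y  -- replace 0 occurrence(s) of x with (x - y)
  => z == 1
stmt 4: x := y - y  -- replace 0 occurrence(s) of x with (y - y)
  => z == 1
stmt 3: x := y + z  -- replace 0 occurrence(s) of x with (y + z)
  => z == 1
stmt 2: z := z * x  -- replace 1 occurrence(s) of z with (z * x)
  => ( z * x ) == 1
stmt 1: x := y + z  -- replace 1 occurrence(s) of x with (y + z)
  => ( z * ( y + z ) ) == 1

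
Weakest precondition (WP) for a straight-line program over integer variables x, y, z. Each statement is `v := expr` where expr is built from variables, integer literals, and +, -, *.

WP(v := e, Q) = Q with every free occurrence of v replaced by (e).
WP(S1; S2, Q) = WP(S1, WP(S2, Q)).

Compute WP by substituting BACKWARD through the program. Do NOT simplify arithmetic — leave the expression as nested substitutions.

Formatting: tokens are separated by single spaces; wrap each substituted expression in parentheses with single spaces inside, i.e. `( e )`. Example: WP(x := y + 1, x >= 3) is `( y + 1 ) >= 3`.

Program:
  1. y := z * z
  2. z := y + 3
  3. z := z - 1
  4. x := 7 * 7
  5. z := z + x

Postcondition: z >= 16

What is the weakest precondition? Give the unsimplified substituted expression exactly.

post: z >= 16
stmt 5: z := z + x  -- replace 1 occurrence(s) of z with (z + x)
  => ( z + x ) >= 16
stmt 4: x := 7 * 7  -- replace 1 occurrence(s) of x with (7 * 7)
  => ( z + ( 7 * 7 ) ) >= 16
stmt 3: z := z - 1  -- replace 1 occurrence(s) of z with (z - 1)
  => ( ( z - 1 ) + ( 7 * 7 ) ) >= 16
stmt 2: z := y + 3  -- replace 1 occurrence(s) of z with (y + 3)
  => ( ( ( y + 3 ) - 1 ) + ( 7 * 7 ) ) >= 16
stmt 1: y := z * z  -- replace 1 occurrence(s) of y with (z * z)
  => ( ( ( ( z * z ) + 3 ) - 1 ) + ( 7 * 7 ) ) >= 16

Answer: ( ( ( ( z * z ) + 3 ) - 1 ) + ( 7 * 7 ) ) >= 16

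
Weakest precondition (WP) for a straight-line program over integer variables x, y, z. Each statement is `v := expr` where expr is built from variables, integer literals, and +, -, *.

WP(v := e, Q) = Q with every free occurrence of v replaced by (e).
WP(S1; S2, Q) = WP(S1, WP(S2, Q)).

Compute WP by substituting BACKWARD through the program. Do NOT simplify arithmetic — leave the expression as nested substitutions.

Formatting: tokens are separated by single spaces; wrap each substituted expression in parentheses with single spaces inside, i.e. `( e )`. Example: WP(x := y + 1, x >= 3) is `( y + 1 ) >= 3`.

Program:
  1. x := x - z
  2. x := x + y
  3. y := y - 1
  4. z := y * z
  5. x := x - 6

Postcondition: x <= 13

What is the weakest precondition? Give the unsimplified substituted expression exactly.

Answer: ( ( ( x - z ) + y ) - 6 ) <= 13

Derivation:
post: x <= 13
stmt 5: x := x - 6  -- replace 1 occurrence(s) of x with (x - 6)
  => ( x - 6 ) <= 13
stmt 4: z := y * z  -- replace 0 occurrence(s) of z with (y * z)
  => ( x - 6 ) <= 13
stmt 3: y := y - 1  -- replace 0 occurrence(s) of y with (y - 1)
  => ( x - 6 ) <= 13
stmt 2: x := x + y  -- replace 1 occurrence(s) of x with (x + y)
  => ( ( x + y ) - 6 ) <= 13
stmt 1: x := x - z  -- replace 1 occurrence(s) of x with (x - z)
  => ( ( ( x - z ) + y ) - 6 ) <= 13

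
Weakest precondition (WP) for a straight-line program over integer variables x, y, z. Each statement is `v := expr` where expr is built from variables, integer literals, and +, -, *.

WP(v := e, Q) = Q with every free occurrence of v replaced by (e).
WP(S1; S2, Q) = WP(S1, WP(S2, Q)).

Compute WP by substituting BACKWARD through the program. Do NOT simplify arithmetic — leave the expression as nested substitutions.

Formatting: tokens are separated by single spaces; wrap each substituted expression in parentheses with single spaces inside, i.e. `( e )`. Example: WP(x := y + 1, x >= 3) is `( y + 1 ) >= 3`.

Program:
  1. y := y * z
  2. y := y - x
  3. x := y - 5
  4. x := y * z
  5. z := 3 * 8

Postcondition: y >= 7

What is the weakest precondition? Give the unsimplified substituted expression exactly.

Answer: ( ( y * z ) - x ) >= 7

Derivation:
post: y >= 7
stmt 5: z := 3 * 8  -- replace 0 occurrence(s) of z with (3 * 8)
  => y >= 7
stmt 4: x := y * z  -- replace 0 occurrence(s) of x with (y * z)
  => y >= 7
stmt 3: x := y - 5  -- replace 0 occurrence(s) of x with (y - 5)
  => y >= 7
stmt 2: y := y - x  -- replace 1 occurrence(s) of y with (y - x)
  => ( y - x ) >= 7
stmt 1: y := y * z  -- replace 1 occurrence(s) of y with (y * z)
  => ( ( y * z ) - x ) >= 7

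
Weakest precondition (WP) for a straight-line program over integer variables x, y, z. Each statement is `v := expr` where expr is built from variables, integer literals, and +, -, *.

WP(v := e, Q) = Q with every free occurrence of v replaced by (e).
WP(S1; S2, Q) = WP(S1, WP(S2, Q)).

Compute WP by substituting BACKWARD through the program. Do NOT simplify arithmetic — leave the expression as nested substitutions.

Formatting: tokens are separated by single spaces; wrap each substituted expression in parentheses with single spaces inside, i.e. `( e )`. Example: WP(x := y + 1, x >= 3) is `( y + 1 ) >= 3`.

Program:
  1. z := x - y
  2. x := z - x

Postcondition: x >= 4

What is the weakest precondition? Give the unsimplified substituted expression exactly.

post: x >= 4
stmt 2: x := z - x  -- replace 1 occurrence(s) of x with (z - x)
  => ( z - x ) >= 4
stmt 1: z := x - y  -- replace 1 occurrence(s) of z with (x - y)
  => ( ( x - y ) - x ) >= 4

Answer: ( ( x - y ) - x ) >= 4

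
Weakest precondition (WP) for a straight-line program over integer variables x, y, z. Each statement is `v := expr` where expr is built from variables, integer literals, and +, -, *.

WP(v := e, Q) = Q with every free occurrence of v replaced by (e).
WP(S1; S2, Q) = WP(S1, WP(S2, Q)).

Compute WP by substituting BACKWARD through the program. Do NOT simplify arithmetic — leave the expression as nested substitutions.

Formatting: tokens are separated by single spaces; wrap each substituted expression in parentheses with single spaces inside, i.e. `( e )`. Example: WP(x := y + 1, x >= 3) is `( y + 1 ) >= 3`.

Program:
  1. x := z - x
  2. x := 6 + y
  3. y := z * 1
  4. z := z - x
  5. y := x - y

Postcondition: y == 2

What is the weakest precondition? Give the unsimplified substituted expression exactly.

Answer: ( ( 6 + y ) - ( z * 1 ) ) == 2

Derivation:
post: y == 2
stmt 5: y := x - y  -- replace 1 occurrence(s) of y with (x - y)
  => ( x - y ) == 2
stmt 4: z := z - x  -- replace 0 occurrence(s) of z with (z - x)
  => ( x - y ) == 2
stmt 3: y := z * 1  -- replace 1 occurrence(s) of y with (z * 1)
  => ( x - ( z * 1 ) ) == 2
stmt 2: x := 6 + y  -- replace 1 occurrence(s) of x with (6 + y)
  => ( ( 6 + y ) - ( z * 1 ) ) == 2
stmt 1: x := z - x  -- replace 0 occurrence(s) of x with (z - x)
  => ( ( 6 + y ) - ( z * 1 ) ) == 2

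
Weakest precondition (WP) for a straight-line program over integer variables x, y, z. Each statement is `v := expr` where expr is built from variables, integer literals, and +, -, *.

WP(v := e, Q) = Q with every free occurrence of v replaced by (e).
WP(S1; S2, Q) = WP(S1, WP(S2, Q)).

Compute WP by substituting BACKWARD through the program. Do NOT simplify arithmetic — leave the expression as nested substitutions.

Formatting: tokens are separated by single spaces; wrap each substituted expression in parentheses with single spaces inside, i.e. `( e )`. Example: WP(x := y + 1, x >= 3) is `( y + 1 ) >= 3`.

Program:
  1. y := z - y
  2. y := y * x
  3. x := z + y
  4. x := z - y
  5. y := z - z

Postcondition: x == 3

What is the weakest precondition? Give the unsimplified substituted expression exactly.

post: x == 3
stmt 5: y := z - z  -- replace 0 occurrence(s) of y with (z - z)
  => x == 3
stmt 4: x := z - y  -- replace 1 occurrence(s) of x with (z - y)
  => ( z - y ) == 3
stmt 3: x := z + y  -- replace 0 occurrence(s) of x with (z + y)
  => ( z - y ) == 3
stmt 2: y := y * x  -- replace 1 occurrence(s) of y with (y * x)
  => ( z - ( y * x ) ) == 3
stmt 1: y := z - y  -- replace 1 occurrence(s) of y with (z - y)
  => ( z - ( ( z - y ) * x ) ) == 3

Answer: ( z - ( ( z - y ) * x ) ) == 3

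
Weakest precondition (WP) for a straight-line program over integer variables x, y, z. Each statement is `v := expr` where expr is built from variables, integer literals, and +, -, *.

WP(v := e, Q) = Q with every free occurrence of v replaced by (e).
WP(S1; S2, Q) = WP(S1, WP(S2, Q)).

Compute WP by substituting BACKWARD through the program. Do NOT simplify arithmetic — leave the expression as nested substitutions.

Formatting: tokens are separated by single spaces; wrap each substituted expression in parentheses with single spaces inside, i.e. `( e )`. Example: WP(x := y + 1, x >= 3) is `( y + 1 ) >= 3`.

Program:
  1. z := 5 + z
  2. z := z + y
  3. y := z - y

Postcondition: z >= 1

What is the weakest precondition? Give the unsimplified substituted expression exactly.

post: z >= 1
stmt 3: y := z - y  -- replace 0 occurrence(s) of y with (z - y)
  => z >= 1
stmt 2: z := z + y  -- replace 1 occurrence(s) of z with (z + y)
  => ( z + y ) >= 1
stmt 1: z := 5 + z  -- replace 1 occurrence(s) of z with (5 + z)
  => ( ( 5 + z ) + y ) >= 1

Answer: ( ( 5 + z ) + y ) >= 1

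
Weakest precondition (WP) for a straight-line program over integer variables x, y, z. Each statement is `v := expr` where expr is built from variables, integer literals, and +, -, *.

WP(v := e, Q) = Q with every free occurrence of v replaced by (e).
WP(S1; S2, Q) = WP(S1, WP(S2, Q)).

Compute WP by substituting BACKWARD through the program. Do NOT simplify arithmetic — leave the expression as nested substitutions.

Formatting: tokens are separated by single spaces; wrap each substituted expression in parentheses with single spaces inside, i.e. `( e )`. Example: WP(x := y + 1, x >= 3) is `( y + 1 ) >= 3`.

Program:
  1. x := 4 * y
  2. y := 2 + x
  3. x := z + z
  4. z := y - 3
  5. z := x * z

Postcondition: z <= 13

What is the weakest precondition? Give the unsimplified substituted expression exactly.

post: z <= 13
stmt 5: z := x * z  -- replace 1 occurrence(s) of z with (x * z)
  => ( x * z ) <= 13
stmt 4: z := y - 3  -- replace 1 occurrence(s) of z with (y - 3)
  => ( x * ( y - 3 ) ) <= 13
stmt 3: x := z + z  -- replace 1 occurrence(s) of x with (z + z)
  => ( ( z + z ) * ( y - 3 ) ) <= 13
stmt 2: y := 2 + x  -- replace 1 occurrence(s) of y with (2 + x)
  => ( ( z + z ) * ( ( 2 + x ) - 3 ) ) <= 13
stmt 1: x := 4 * y  -- replace 1 occurrence(s) of x with (4 * y)
  => ( ( z + z ) * ( ( 2 + ( 4 * y ) ) - 3 ) ) <= 13

Answer: ( ( z + z ) * ( ( 2 + ( 4 * y ) ) - 3 ) ) <= 13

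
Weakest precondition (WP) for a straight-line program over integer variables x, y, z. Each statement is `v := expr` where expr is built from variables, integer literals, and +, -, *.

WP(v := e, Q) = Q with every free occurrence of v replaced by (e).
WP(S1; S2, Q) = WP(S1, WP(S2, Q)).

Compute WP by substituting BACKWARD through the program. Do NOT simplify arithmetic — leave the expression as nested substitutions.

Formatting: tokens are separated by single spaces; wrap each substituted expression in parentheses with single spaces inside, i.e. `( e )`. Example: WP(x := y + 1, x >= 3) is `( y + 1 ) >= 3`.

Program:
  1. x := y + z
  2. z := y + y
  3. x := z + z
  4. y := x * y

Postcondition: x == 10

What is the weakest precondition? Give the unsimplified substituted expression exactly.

post: x == 10
stmt 4: y := x * y  -- replace 0 occurrence(s) of y with (x * y)
  => x == 10
stmt 3: x := z + z  -- replace 1 occurrence(s) of x with (z + z)
  => ( z + z ) == 10
stmt 2: z := y + y  -- replace 2 occurrence(s) of z with (y + y)
  => ( ( y + y ) + ( y + y ) ) == 10
stmt 1: x := y + z  -- replace 0 occurrence(s) of x with (y + z)
  => ( ( y + y ) + ( y + y ) ) == 10

Answer: ( ( y + y ) + ( y + y ) ) == 10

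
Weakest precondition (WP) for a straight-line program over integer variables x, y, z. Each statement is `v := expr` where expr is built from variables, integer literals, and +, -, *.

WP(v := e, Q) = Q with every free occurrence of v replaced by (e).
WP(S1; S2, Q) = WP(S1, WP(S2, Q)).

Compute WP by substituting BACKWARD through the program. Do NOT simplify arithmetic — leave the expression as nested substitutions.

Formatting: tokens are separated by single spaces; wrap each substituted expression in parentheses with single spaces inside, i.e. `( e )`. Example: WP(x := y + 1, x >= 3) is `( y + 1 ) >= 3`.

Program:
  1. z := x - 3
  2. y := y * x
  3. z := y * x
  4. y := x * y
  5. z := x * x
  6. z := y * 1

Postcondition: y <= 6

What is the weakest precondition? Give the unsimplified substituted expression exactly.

post: y <= 6
stmt 6: z := y * 1  -- replace 0 occurrence(s) of z with (y * 1)
  => y <= 6
stmt 5: z := x * x  -- replace 0 occurrence(s) of z with (x * x)
  => y <= 6
stmt 4: y := x * y  -- replace 1 occurrence(s) of y with (x * y)
  => ( x * y ) <= 6
stmt 3: z := y * x  -- replace 0 occurrence(s) of z with (y * x)
  => ( x * y ) <= 6
stmt 2: y := y * x  -- replace 1 occurrence(s) of y with (y * x)
  => ( x * ( y * x ) ) <= 6
stmt 1: z := x - 3  -- replace 0 occurrence(s) of z with (x - 3)
  => ( x * ( y * x ) ) <= 6

Answer: ( x * ( y * x ) ) <= 6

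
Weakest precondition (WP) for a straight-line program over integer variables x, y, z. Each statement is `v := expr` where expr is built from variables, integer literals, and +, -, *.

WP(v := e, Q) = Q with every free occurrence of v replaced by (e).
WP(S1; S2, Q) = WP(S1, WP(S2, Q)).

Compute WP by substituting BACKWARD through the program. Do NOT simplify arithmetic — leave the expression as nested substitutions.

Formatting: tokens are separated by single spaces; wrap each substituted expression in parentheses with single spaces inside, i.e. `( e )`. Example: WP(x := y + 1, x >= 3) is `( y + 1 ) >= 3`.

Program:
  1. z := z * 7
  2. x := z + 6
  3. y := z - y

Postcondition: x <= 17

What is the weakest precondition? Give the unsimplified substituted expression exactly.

Answer: ( ( z * 7 ) + 6 ) <= 17

Derivation:
post: x <= 17
stmt 3: y := z - y  -- replace 0 occurrence(s) of y with (z - y)
  => x <= 17
stmt 2: x := z + 6  -- replace 1 occurrence(s) of x with (z + 6)
  => ( z + 6 ) <= 17
stmt 1: z := z * 7  -- replace 1 occurrence(s) of z with (z * 7)
  => ( ( z * 7 ) + 6 ) <= 17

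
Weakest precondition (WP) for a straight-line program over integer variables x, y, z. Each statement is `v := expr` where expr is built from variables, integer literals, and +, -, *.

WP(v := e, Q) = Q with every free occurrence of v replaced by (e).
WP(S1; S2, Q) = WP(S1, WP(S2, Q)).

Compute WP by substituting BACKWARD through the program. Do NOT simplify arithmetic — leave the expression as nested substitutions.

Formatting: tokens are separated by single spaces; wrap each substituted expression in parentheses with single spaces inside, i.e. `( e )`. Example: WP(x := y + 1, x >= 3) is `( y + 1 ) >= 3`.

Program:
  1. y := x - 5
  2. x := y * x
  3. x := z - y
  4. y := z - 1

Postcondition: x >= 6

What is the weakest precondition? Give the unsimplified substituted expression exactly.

post: x >= 6
stmt 4: y := z - 1  -- replace 0 occurrence(s) of y with (z - 1)
  => x >= 6
stmt 3: x := z - y  -- replace 1 occurrence(s) of x with (z - y)
  => ( z - y ) >= 6
stmt 2: x := y * x  -- replace 0 occurrence(s) of x with (y * x)
  => ( z - y ) >= 6
stmt 1: y := x - 5  -- replace 1 occurrence(s) of y with (x - 5)
  => ( z - ( x - 5 ) ) >= 6

Answer: ( z - ( x - 5 ) ) >= 6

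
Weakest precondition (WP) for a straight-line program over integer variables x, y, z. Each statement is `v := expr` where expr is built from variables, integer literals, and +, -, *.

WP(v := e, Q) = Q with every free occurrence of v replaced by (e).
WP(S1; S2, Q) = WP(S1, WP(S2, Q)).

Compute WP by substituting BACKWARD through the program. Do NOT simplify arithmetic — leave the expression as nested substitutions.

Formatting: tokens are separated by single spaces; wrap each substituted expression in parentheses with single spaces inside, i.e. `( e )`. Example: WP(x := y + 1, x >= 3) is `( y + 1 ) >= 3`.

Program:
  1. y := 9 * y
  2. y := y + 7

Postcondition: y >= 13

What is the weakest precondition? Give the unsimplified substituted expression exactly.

post: y >= 13
stmt 2: y := y + 7  -- replace 1 occurrence(s) of y with (y + 7)
  => ( y + 7 ) >= 13
stmt 1: y := 9 * y  -- replace 1 occurrence(s) of y with (9 * y)
  => ( ( 9 * y ) + 7 ) >= 13

Answer: ( ( 9 * y ) + 7 ) >= 13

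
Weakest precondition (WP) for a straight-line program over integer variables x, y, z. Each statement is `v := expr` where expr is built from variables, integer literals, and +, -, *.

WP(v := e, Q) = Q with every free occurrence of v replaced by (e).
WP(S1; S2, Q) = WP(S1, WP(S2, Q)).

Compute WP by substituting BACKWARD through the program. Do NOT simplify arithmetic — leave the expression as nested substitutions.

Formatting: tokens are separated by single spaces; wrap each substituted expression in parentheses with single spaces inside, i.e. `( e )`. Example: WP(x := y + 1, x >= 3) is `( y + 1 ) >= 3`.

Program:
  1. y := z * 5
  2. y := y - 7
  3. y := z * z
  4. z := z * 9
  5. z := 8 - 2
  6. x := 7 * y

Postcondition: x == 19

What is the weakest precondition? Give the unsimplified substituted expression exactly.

Answer: ( 7 * ( z * z ) ) == 19

Derivation:
post: x == 19
stmt 6: x := 7 * y  -- replace 1 occurrence(s) of x with (7 * y)
  => ( 7 * y ) == 19
stmt 5: z := 8 - 2  -- replace 0 occurrence(s) of z with (8 - 2)
  => ( 7 * y ) == 19
stmt 4: z := z * 9  -- replace 0 occurrence(s) of z with (z * 9)
  => ( 7 * y ) == 19
stmt 3: y := z * z  -- replace 1 occurrence(s) of y with (z * z)
  => ( 7 * ( z * z ) ) == 19
stmt 2: y := y - 7  -- replace 0 occurrence(s) of y with (y - 7)
  => ( 7 * ( z * z ) ) == 19
stmt 1: y := z * 5  -- replace 0 occurrence(s) of y with (z * 5)
  => ( 7 * ( z * z ) ) == 19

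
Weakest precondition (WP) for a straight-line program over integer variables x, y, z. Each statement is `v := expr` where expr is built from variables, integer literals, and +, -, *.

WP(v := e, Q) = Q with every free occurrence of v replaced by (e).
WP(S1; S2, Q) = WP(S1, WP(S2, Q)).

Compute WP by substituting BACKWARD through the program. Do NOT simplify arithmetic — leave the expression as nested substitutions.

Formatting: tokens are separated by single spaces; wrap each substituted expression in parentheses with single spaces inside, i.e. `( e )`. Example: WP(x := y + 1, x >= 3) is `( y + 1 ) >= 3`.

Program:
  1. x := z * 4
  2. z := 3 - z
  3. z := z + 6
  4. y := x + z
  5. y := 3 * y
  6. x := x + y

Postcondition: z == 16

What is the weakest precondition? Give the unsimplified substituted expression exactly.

post: z == 16
stmt 6: x := x + y  -- replace 0 occurrence(s) of x with (x + y)
  => z == 16
stmt 5: y := 3 * y  -- replace 0 occurrence(s) of y with (3 * y)
  => z == 16
stmt 4: y := x + z  -- replace 0 occurrence(s) of y with (x + z)
  => z == 16
stmt 3: z := z + 6  -- replace 1 occurrence(s) of z with (z + 6)
  => ( z + 6 ) == 16
stmt 2: z := 3 - z  -- replace 1 occurrence(s) of z with (3 - z)
  => ( ( 3 - z ) + 6 ) == 16
stmt 1: x := z * 4  -- replace 0 occurrence(s) of x with (z * 4)
  => ( ( 3 - z ) + 6 ) == 16

Answer: ( ( 3 - z ) + 6 ) == 16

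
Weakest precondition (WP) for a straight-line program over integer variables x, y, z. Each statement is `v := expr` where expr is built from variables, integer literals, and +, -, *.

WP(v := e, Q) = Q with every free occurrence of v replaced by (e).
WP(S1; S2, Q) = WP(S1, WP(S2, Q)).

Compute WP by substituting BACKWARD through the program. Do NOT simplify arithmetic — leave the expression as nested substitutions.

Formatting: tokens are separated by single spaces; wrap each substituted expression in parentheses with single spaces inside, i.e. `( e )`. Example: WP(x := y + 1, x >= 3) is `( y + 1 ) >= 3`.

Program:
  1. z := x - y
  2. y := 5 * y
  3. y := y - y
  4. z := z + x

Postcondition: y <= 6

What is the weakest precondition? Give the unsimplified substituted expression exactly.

post: y <= 6
stmt 4: z := z + x  -- replace 0 occurrence(s) of z with (z + x)
  => y <= 6
stmt 3: y := y - y  -- replace 1 occurrence(s) of y with (y - y)
  => ( y - y ) <= 6
stmt 2: y := 5 * y  -- replace 2 occurrence(s) of y with (5 * y)
  => ( ( 5 * y ) - ( 5 * y ) ) <= 6
stmt 1: z := x - y  -- replace 0 occurrence(s) of z with (x - y)
  => ( ( 5 * y ) - ( 5 * y ) ) <= 6

Answer: ( ( 5 * y ) - ( 5 * y ) ) <= 6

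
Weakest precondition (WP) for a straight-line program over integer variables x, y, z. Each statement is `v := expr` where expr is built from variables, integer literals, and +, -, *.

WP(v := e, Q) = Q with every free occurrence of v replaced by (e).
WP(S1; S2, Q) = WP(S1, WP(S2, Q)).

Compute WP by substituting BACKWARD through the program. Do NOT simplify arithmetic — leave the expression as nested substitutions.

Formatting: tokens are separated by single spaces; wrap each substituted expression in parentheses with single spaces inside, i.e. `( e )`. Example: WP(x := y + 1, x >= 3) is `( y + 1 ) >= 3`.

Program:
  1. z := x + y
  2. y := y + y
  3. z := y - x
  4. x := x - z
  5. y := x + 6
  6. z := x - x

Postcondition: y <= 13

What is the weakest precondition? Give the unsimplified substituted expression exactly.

Answer: ( ( x - ( ( y + y ) - x ) ) + 6 ) <= 13

Derivation:
post: y <= 13
stmt 6: z := x - x  -- replace 0 occurrence(s) of z with (x - x)
  => y <= 13
stmt 5: y := x + 6  -- replace 1 occurrence(s) of y with (x + 6)
  => ( x + 6 ) <= 13
stmt 4: x := x - z  -- replace 1 occurrence(s) of x with (x - z)
  => ( ( x - z ) + 6 ) <= 13
stmt 3: z := y - x  -- replace 1 occurrence(s) of z with (y - x)
  => ( ( x - ( y - x ) ) + 6 ) <= 13
stmt 2: y := y + y  -- replace 1 occurrence(s) of y with (y + y)
  => ( ( x - ( ( y + y ) - x ) ) + 6 ) <= 13
stmt 1: z := x + y  -- replace 0 occurrence(s) of z with (x + y)
  => ( ( x - ( ( y + y ) - x ) ) + 6 ) <= 13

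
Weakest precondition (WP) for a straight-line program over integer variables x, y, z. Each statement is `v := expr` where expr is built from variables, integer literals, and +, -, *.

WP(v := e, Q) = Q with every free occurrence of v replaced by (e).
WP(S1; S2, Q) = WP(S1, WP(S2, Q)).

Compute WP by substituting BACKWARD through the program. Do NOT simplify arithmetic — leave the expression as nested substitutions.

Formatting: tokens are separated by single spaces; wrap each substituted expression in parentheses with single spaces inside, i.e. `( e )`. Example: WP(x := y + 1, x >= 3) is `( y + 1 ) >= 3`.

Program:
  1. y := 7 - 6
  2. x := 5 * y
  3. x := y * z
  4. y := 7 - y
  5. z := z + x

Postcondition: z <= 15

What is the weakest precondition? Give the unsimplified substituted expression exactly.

Answer: ( z + ( ( 7 - 6 ) * z ) ) <= 15

Derivation:
post: z <= 15
stmt 5: z := z + x  -- replace 1 occurrence(s) of z with (z + x)
  => ( z + x ) <= 15
stmt 4: y := 7 - y  -- replace 0 occurrence(s) of y with (7 - y)
  => ( z + x ) <= 15
stmt 3: x := y * z  -- replace 1 occurrence(s) of x with (y * z)
  => ( z + ( y * z ) ) <= 15
stmt 2: x := 5 * y  -- replace 0 occurrence(s) of x with (5 * y)
  => ( z + ( y * z ) ) <= 15
stmt 1: y := 7 - 6  -- replace 1 occurrence(s) of y with (7 - 6)
  => ( z + ( ( 7 - 6 ) * z ) ) <= 15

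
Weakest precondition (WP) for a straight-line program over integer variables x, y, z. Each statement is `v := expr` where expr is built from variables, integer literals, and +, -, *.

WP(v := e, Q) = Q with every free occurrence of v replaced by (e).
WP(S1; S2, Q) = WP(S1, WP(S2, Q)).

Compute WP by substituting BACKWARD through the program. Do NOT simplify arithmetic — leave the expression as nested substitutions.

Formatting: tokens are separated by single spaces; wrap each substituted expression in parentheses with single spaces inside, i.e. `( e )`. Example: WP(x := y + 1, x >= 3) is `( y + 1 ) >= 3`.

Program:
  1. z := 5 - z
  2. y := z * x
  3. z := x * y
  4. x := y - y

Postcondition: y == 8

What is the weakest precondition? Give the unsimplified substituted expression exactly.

Answer: ( ( 5 - z ) * x ) == 8

Derivation:
post: y == 8
stmt 4: x := y - y  -- replace 0 occurrence(s) of x with (y - y)
  => y == 8
stmt 3: z := x * y  -- replace 0 occurrence(s) of z with (x * y)
  => y == 8
stmt 2: y := z * x  -- replace 1 occurrence(s) of y with (z * x)
  => ( z * x ) == 8
stmt 1: z := 5 - z  -- replace 1 occurrence(s) of z with (5 - z)
  => ( ( 5 - z ) * x ) == 8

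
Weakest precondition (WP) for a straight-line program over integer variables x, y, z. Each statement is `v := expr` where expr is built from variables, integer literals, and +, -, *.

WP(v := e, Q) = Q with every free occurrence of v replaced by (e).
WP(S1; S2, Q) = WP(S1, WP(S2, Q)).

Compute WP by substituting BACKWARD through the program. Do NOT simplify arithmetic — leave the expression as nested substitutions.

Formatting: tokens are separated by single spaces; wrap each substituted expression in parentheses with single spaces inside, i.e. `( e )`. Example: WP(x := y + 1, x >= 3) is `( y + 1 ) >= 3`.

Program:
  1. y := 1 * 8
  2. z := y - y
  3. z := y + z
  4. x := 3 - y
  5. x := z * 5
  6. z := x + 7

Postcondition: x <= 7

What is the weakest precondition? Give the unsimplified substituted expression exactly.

Answer: ( ( ( 1 * 8 ) + ( ( 1 * 8 ) - ( 1 * 8 ) ) ) * 5 ) <= 7

Derivation:
post: x <= 7
stmt 6: z := x + 7  -- replace 0 occurrence(s) of z with (x + 7)
  => x <= 7
stmt 5: x := z * 5  -- replace 1 occurrence(s) of x with (z * 5)
  => ( z * 5 ) <= 7
stmt 4: x := 3 - y  -- replace 0 occurrence(s) of x with (3 - y)
  => ( z * 5 ) <= 7
stmt 3: z := y + z  -- replace 1 occurrence(s) of z with (y + z)
  => ( ( y + z ) * 5 ) <= 7
stmt 2: z := y - y  -- replace 1 occurrence(s) of z with (y - y)
  => ( ( y + ( y - y ) ) * 5 ) <= 7
stmt 1: y := 1 * 8  -- replace 3 occurrence(s) of y with (1 * 8)
  => ( ( ( 1 * 8 ) + ( ( 1 * 8 ) - ( 1 * 8 ) ) ) * 5 ) <= 7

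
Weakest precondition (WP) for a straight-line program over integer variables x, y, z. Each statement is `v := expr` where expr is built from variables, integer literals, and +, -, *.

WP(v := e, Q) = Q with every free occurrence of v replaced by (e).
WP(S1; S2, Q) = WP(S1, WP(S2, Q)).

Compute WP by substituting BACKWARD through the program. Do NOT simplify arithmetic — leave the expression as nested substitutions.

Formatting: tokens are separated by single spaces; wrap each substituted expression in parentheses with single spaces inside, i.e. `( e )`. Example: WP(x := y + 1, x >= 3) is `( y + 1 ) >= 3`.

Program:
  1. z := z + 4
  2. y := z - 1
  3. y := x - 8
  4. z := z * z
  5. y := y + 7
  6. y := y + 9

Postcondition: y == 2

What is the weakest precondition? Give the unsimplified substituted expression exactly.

post: y == 2
stmt 6: y := y + 9  -- replace 1 occurrence(s) of y with (y + 9)
  => ( y + 9 ) == 2
stmt 5: y := y + 7  -- replace 1 occurrence(s) of y with (y + 7)
  => ( ( y + 7 ) + 9 ) == 2
stmt 4: z := z * z  -- replace 0 occurrence(s) of z with (z * z)
  => ( ( y + 7 ) + 9 ) == 2
stmt 3: y := x - 8  -- replace 1 occurrence(s) of y with (x - 8)
  => ( ( ( x - 8 ) + 7 ) + 9 ) == 2
stmt 2: y := z - 1  -- replace 0 occurrence(s) of y with (z - 1)
  => ( ( ( x - 8 ) + 7 ) + 9 ) == 2
stmt 1: z := z + 4  -- replace 0 occurrence(s) of z with (z + 4)
  => ( ( ( x - 8 ) + 7 ) + 9 ) == 2

Answer: ( ( ( x - 8 ) + 7 ) + 9 ) == 2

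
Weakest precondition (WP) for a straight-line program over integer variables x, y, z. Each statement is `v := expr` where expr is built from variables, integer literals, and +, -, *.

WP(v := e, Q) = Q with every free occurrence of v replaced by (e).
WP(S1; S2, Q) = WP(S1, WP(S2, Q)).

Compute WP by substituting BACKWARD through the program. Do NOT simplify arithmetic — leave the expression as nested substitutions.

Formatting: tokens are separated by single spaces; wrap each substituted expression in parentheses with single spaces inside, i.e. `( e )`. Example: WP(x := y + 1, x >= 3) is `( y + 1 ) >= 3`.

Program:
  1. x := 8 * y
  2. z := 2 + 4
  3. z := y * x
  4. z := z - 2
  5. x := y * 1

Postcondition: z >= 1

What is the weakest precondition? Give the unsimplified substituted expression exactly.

post: z >= 1
stmt 5: x := y * 1  -- replace 0 occurrence(s) of x with (y * 1)
  => z >= 1
stmt 4: z := z - 2  -- replace 1 occurrence(s) of z with (z - 2)
  => ( z - 2 ) >= 1
stmt 3: z := y * x  -- replace 1 occurrence(s) of z with (y * x)
  => ( ( y * x ) - 2 ) >= 1
stmt 2: z := 2 + 4  -- replace 0 occurrence(s) of z with (2 + 4)
  => ( ( y * x ) - 2 ) >= 1
stmt 1: x := 8 * y  -- replace 1 occurrence(s) of x with (8 * y)
  => ( ( y * ( 8 * y ) ) - 2 ) >= 1

Answer: ( ( y * ( 8 * y ) ) - 2 ) >= 1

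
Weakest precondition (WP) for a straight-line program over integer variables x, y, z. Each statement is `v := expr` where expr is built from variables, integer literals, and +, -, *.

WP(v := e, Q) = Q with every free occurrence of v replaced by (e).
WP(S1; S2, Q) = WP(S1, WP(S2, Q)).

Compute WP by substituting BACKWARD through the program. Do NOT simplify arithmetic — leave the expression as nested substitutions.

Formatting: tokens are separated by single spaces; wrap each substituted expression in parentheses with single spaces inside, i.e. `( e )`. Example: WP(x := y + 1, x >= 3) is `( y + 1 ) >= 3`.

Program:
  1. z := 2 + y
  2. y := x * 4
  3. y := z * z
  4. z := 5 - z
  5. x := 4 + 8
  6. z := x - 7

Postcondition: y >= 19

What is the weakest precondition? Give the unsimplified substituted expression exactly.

Answer: ( ( 2 + y ) * ( 2 + y ) ) >= 19

Derivation:
post: y >= 19
stmt 6: z := x - 7  -- replace 0 occurrence(s) of z with (x - 7)
  => y >= 19
stmt 5: x := 4 + 8  -- replace 0 occurrence(s) of x with (4 + 8)
  => y >= 19
stmt 4: z := 5 - z  -- replace 0 occurrence(s) of z with (5 - z)
  => y >= 19
stmt 3: y := z * z  -- replace 1 occurrence(s) of y with (z * z)
  => ( z * z ) >= 19
stmt 2: y := x * 4  -- replace 0 occurrence(s) of y with (x * 4)
  => ( z * z ) >= 19
stmt 1: z := 2 + y  -- replace 2 occurrence(s) of z with (2 + y)
  => ( ( 2 + y ) * ( 2 + y ) ) >= 19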